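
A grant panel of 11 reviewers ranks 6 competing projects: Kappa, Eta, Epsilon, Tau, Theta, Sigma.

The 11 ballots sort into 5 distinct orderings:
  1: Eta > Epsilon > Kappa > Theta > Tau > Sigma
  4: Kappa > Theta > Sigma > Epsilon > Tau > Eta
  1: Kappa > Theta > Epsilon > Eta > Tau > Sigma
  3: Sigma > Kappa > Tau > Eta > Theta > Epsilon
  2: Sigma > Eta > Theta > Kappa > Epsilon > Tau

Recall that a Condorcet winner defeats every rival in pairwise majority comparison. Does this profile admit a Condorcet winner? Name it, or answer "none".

Pairwise majorities:
Kappa vs Eta: Kappa preferred on 4+1+3 = 8 ballots; Kappa wins 8–3.
Kappa vs Epsilon: 10 to 1, Kappa.
Kappa vs Tau: Kappa preferred on 1+4+1+3+2 = 11 ballots; Kappa wins 11–0.
Kappa vs Theta: Kappa wins 9–2.
Kappa vs Sigma: Kappa wins 6–5.
Eta–Epsilon: Eta 6–5.
Eta–Tau: Tau 7–4.
Eta vs Theta: Eta wins 6–5.
Eta vs Sigma: Eta preferred on 1+1 = 2 ballots; Sigma wins 9–2.
Epsilon vs Tau: Epsilon wins 8–3.
Epsilon vs Theta: Epsilon preferred on 1 ballot; Theta wins 10–1.
Epsilon vs Sigma: Epsilon is ranked higher on 1+1 = 2 ballots, Sigma on 9. Sigma wins 9–2.
Tau vs Theta: Tau is ranked higher on 3 ballots, Theta on 8. Theta wins 8–3.
Tau vs Sigma: Tau is ranked higher on 1+1 = 2 ballots, Sigma on 9. Sigma wins 9–2.
Theta vs Sigma: Theta wins 6–5.
Kappa wins every pairwise contest, so Kappa is the Condorcet winner.

Kappa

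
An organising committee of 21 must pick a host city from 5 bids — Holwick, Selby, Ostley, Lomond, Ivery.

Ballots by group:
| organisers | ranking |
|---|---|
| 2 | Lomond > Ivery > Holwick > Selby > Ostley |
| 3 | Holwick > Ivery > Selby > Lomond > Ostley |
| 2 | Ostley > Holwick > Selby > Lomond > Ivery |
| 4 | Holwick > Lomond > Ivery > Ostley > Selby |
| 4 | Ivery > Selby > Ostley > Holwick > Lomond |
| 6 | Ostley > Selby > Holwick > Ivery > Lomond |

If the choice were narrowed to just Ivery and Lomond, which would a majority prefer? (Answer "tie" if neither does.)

Ballots ranking Ivery above Lomond: 3 + 4 + 6 = 13.
Ballots ranking Lomond above Ivery: 21 − 13 = 8.
Ivery wins the head-to-head 13–8.

Ivery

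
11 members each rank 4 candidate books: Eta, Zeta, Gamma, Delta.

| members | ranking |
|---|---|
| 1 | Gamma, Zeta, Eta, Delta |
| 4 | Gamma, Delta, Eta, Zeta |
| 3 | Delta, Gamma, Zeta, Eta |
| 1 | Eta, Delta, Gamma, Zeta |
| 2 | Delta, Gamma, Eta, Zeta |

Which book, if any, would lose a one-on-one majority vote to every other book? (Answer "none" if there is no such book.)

Zeta

Pairwise majorities:
Eta vs Zeta: Eta preferred on 4+1+2 = 7 ballots; Eta wins 7–4.
Eta vs Gamma: Gamma wins 10–1.
Eta–Delta: Delta 9–2.
Zeta vs Gamma: Gamma wins 11–0.
Zeta vs Delta: 1 to 10, Delta.
Gamma vs Delta: Delta wins 6–5.
Only Zeta has no wins; Zeta is the Condorcet loser.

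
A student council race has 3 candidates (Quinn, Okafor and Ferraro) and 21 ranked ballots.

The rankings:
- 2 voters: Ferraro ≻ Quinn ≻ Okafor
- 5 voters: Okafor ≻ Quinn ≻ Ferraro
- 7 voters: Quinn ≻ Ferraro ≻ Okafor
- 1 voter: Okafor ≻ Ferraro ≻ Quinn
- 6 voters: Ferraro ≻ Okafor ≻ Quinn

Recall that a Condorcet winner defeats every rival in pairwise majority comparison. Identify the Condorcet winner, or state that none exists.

Check each pair by majority over 21 ballots:
Quinn vs Okafor: Okafor wins 12–9.
Quinn vs Ferraro: Quinn, 12–9.
Okafor vs Ferraro: Ferraro, 15–6.
Each candidate drops at least one matchup (Quinn loses to Okafor; Okafor loses to Ferraro; Ferraro loses to Quinn); the cycle Quinn > Ferraro > Okafor > Quinn rules out a Condorcet winner.

none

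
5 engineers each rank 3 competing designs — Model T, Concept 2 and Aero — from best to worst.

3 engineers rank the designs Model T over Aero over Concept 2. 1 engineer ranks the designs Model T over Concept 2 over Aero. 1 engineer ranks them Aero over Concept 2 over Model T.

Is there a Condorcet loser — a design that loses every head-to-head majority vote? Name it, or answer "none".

Concept 2

Head-to-head results (5 engineers):
Model T vs Concept 2: 3+1 = 4 for Model T, 1 for Concept 2 — Model T by 4–1.
Model T vs Aero: Model T, 4–1.
Concept 2 vs Aero: 1 to 4, Aero.
Only Concept 2 has no wins; Concept 2 is the Condorcet loser.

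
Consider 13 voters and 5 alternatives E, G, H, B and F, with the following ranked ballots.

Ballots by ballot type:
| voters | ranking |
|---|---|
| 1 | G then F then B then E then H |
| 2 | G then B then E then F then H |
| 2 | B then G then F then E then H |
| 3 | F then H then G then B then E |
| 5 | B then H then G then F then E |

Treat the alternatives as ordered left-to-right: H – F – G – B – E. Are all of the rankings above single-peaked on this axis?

no

Axis positions: H=1, F=2, G=3, B=4, E=5.
Ballot type 1 (peak G at position 3): ranking walks positions 3-2-4-5-1, expanding outward from the peak — single-peaked.
Ballot type 2 (peak G at position 3): ranking walks positions 3-4-5-2-1, expanding outward from the peak — single-peaked.
Ballot type 3 (peak B at position 4): ranking walks positions 4-3-2-5-1, expanding outward from the peak — single-peaked.
Ballot type 4 (peak F at position 2): ranking walks positions 2-1-3-4-5, expanding outward from the peak — single-peaked.
Ballot type 5: ranking walks positions 4-1-3-2-5; H is ranked above G even though G lies between H and the peak B on the axis — preferences dip and rise again. Not single-peaked.
Ballot type 5 violates single-peakedness, so the profile is not single-peaked on this axis.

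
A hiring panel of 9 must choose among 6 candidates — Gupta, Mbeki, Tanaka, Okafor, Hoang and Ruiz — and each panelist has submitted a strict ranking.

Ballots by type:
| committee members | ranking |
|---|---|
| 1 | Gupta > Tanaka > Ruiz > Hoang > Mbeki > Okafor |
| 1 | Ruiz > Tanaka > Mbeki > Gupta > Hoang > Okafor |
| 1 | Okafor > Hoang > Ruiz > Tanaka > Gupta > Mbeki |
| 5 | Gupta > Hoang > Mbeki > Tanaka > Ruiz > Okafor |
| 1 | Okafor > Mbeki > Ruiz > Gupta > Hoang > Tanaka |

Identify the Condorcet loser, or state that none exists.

Pairwise majorities:
Gupta vs Mbeki: Gupta preferred on 1+1+5 = 7 ballots; Gupta wins 7–2.
Gupta vs Tanaka: Gupta preferred on 1+5+1 = 7 ballots; Gupta wins 7–2.
Gupta vs Okafor: 7 to 2, Gupta.
Gupta vs Hoang: 1+1+5+1 = 8 for Gupta, 1 for Hoang — Gupta by 8–1.
Gupta vs Ruiz: Gupta, 6–3.
Mbeki vs Tanaka: Mbeki wins 6–3.
Mbeki vs Okafor: Mbeki preferred on 1+1+5 = 7 ballots; Mbeki wins 7–2.
Mbeki vs Hoang: 1+1 = 2 for Mbeki, 7 for Hoang — Hoang by 7–2.
Mbeki vs Ruiz: 6 to 3, Mbeki.
Tanaka vs Okafor: 7 to 2, Tanaka.
Tanaka vs Hoang: Tanaka preferred on 1+1 = 2 ballots; Hoang wins 7–2.
Tanaka vs Ruiz: Tanaka wins 6–3.
Okafor vs Hoang: Hoang wins 7–2.
Okafor vs Ruiz: 1+1 = 2 for Okafor, 7 for Ruiz — Ruiz by 7–2.
Hoang vs Ruiz: Hoang is ranked higher on 1+5 = 6 ballots, Ruiz on 3. Hoang wins 6–3.
Okafor loses to every other candidate — it is the Condorcet loser.

Okafor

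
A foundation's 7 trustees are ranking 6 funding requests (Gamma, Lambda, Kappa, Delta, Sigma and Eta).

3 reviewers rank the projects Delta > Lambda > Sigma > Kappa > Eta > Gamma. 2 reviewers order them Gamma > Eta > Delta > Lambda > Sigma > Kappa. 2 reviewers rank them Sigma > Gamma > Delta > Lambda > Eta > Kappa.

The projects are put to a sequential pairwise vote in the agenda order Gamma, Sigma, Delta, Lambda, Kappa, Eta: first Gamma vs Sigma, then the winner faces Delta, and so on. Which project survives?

Round 1: Gamma vs Sigma — 2–5, Sigma advances.
Round 2: Sigma vs Delta — 2–5, Delta advances.
Round 3: Delta vs Lambda — 7–0, Delta advances.
Round 4: Delta vs Kappa — 7–0, Delta advances.
Round 5: Delta vs Eta — 5–2, Delta advances.
The agenda winner is Delta.

Delta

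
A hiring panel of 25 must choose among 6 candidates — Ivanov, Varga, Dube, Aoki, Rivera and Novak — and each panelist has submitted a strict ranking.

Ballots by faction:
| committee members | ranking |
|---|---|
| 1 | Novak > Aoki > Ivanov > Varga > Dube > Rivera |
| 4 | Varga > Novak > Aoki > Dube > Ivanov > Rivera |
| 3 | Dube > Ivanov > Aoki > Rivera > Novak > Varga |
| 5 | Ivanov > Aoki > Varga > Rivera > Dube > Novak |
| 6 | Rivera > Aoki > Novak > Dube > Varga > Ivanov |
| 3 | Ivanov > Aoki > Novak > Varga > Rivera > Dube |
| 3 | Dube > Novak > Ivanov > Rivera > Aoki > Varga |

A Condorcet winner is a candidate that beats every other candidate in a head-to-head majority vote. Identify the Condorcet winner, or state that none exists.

none

Head-to-head results (25 committee members):
Ivanov vs Varga: Ivanov wins 15–10.
Ivanov vs Dube: Dube wins 16–9.
Ivanov–Aoki: Ivanov 14–11.
Ivanov vs Rivera: Ivanov, 19–6.
Ivanov–Novak: Novak 14–11.
Varga–Dube: Varga 13–12.
Varga–Aoki: Aoki 21–4.
Varga vs Rivera: Varga, 13–12.
Varga vs Novak: Novak, 16–9.
Dube vs Aoki: Aoki, 19–6.
Dube vs Rivera: Rivera, 14–11.
Dube–Novak: Novak 14–11.
Aoki vs Rivera: Aoki wins 16–9.
Aoki vs Novak: Aoki, 17–8.
Rivera vs Novak: Rivera wins 14–11.
Every candidate loses at least once (Ivanov loses to Dube; Varga loses to Ivanov; Dube loses to Varga; Aoki loses to Ivanov; Rivera loses to Ivanov; Novak loses to Aoki). The majority relation contains the cycle Ivanov → Varga → Dube → Ivanov, so there is no Condorcet winner.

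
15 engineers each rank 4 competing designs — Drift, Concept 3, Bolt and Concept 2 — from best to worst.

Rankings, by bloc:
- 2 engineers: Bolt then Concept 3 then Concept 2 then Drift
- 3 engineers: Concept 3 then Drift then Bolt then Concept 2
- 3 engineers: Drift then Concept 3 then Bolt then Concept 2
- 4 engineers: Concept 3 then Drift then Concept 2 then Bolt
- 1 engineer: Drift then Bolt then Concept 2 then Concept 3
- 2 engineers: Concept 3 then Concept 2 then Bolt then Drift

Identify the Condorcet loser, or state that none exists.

Pairwise majorities:
Drift vs Concept 3: Concept 3, 11–4.
Drift–Bolt: Drift 11–4.
Drift vs Concept 2: Drift wins 11–4.
Concept 3 vs Bolt: 3+3+4+2 = 12 for Concept 3, 3 for Bolt — Concept 3 by 12–3.
Concept 3 vs Concept 2: Concept 3, 14–1.
Bolt–Concept 2: Bolt 9–6.
Concept 2 is beaten in every head-to-head and is the Condorcet loser.

Concept 2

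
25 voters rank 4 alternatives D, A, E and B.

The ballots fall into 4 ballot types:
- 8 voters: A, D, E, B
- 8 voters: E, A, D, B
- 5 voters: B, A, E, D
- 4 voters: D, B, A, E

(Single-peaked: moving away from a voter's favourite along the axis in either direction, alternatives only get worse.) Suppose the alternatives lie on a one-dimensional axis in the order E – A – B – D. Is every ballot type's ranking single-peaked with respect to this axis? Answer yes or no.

no

Axis positions: E=1, A=2, B=3, D=4.
Ballot type 1: ranking walks positions 2-4-1-3; D is ranked above B even though B lies between D and the peak A on the axis — preferences dip and rise again. Not single-peaked.
Ballot type 2: ranking walks positions 1-2-4-3; D is ranked above B even though B lies between D and the peak E on the axis — preferences dip and rise again. Not single-peaked.
Ballot type 3 (peak B at position 3): ranking walks positions 3-2-1-4, expanding outward from the peak — single-peaked.
Ballot type 4 (peak D at position 4): ranking walks positions 4-3-2-1, expanding outward from the peak — single-peaked.
Ballot type 1 violates single-peakedness, so the profile is not single-peaked on this axis.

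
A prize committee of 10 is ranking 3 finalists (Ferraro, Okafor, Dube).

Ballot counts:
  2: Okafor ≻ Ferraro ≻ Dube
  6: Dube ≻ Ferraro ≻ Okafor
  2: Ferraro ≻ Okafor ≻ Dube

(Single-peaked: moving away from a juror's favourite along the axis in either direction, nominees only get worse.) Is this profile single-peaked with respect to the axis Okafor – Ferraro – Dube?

yes

Axis positions: Okafor=1, Ferraro=2, Dube=3.
Bloc 1 (peak Okafor at position 1): ranking walks positions 1-2-3, expanding outward from the peak — single-peaked.
Bloc 2 (peak Dube at position 3): ranking walks positions 3-2-1, expanding outward from the peak — single-peaked.
Bloc 3 (peak Ferraro at position 2): ranking walks positions 2-1-3, expanding outward from the peak — single-peaked.
Every ranking is single-peaked on this axis.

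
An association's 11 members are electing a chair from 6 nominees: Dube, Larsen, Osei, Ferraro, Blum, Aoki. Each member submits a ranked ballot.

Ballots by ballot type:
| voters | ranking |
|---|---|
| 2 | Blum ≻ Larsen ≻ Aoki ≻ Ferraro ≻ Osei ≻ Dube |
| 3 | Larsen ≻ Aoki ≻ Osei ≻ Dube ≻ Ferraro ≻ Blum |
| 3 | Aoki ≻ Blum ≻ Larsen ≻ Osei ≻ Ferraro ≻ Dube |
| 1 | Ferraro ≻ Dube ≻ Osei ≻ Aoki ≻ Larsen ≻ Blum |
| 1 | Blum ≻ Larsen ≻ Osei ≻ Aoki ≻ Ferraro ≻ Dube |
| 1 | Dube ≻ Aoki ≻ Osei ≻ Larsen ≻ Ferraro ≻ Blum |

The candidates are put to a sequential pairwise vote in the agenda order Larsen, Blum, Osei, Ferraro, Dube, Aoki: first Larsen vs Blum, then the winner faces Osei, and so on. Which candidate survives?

Round 1: Larsen vs Blum — 5–6, Blum advances.
Round 2: Blum vs Osei — 6–5, Blum advances.
Round 3: Blum vs Ferraro — 6–5, Blum advances.
Round 4: Blum vs Dube — 6–5, Blum advances.
Round 5: Blum vs Aoki — 3–8, Aoki advances.
Aoki survives the agenda.

Aoki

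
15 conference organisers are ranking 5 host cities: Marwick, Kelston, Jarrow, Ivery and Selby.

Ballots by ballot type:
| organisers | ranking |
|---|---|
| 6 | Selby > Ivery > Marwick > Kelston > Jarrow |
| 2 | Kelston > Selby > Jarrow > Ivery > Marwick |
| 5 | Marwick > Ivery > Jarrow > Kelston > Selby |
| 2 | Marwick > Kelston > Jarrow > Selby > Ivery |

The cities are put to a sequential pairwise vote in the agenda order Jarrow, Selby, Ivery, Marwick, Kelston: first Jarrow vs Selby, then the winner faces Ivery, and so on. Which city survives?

Kelston

Round 1: Jarrow vs Selby — 7–8, Selby advances.
Round 2: Selby vs Ivery — 10–5, Selby advances.
Round 3: Selby vs Marwick — 8–7, Selby advances.
Round 4: Selby vs Kelston — 6–9, Kelston advances.
Kelston survives the agenda.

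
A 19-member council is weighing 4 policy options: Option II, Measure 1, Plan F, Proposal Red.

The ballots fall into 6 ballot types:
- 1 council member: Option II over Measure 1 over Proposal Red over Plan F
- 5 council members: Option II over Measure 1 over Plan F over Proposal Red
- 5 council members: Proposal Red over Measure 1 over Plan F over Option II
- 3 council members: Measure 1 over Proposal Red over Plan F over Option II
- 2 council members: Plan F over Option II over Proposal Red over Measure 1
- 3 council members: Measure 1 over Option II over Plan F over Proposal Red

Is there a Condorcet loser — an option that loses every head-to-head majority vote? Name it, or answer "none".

Head-to-head results (19 council members):
Option II vs Measure 1: 1+5+2 = 8 for Option II, 11 for Measure 1 — Measure 1 by 11–8.
Option II vs Plan F: Option II preferred on 1+5+3 = 9 ballots; Plan F wins 10–9.
Option II vs Proposal Red: 11 to 8, Option II.
Measure 1 vs Plan F: Measure 1 is ranked higher on 1+5+5+3+3 = 17 ballots, Plan F on 2. Measure 1 wins 17–2.
Measure 1 vs Proposal Red: Measure 1 wins 12–7.
Plan F vs Proposal Red: Plan F wins 10–9.
Only Proposal Red has no wins; Proposal Red is the Condorcet loser.

Proposal Red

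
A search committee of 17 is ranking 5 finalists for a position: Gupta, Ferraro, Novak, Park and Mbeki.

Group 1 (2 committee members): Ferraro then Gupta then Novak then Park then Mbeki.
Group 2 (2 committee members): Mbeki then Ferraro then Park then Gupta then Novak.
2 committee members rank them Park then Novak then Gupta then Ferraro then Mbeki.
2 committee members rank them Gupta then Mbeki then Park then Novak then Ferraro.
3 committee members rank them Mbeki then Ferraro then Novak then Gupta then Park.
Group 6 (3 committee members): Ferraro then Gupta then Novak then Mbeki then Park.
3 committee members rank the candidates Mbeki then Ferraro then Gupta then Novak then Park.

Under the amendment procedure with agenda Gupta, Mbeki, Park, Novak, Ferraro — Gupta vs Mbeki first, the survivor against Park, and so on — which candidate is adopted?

Round 1: Gupta vs Mbeki — 9–8, Gupta advances.
Round 2: Gupta vs Park — 13–4, Gupta advances.
Round 3: Gupta vs Novak — 12–5, Gupta advances.
Round 4: Gupta vs Ferraro — 4–13, Ferraro advances.
Ferraro survives the agenda.

Ferraro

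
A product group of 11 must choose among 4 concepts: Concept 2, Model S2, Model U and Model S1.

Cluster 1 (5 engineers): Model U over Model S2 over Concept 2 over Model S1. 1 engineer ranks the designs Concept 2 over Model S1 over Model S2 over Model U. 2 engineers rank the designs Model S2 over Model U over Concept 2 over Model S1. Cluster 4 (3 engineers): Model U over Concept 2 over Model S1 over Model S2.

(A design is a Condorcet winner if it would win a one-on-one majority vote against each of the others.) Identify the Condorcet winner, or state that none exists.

Model U

Pairwise majorities:
Concept 2 vs Model S2: Model S2, 7–4.
Concept 2 vs Model U: Model U, 10–1.
Concept 2 vs Model S1: Concept 2, 11–0.
Model S2 vs Model U: Model U, 8–3.
Model S2 vs Model S1: Model S2, 7–4.
Model U–Model S1: Model U 10–1.
Model U wins every pairwise contest, so Model U is the Condorcet winner.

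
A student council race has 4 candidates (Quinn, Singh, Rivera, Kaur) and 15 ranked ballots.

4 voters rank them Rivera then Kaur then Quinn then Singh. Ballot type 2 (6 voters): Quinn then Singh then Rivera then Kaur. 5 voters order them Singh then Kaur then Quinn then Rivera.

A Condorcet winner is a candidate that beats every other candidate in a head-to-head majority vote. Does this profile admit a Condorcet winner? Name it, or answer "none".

none

Pairwise majorities:
Quinn vs Singh: 10 to 5, Quinn.
Quinn vs Rivera: 11 to 4, Quinn.
Quinn vs Kaur: Kaur wins 9–6.
Singh vs Rivera: Singh wins 11–4.
Singh vs Kaur: Singh preferred on 6+5 = 11 ballots; Singh wins 11–4.
Rivera vs Kaur: Rivera, 10–5.
No candidate is unbeaten: Quinn loses to Kaur; Singh loses to Quinn; Rivera loses to Quinn; Kaur loses to Singh. In particular Quinn → Singh → Kaur → Quinn is a majority cycle — no Condorcet winner exists.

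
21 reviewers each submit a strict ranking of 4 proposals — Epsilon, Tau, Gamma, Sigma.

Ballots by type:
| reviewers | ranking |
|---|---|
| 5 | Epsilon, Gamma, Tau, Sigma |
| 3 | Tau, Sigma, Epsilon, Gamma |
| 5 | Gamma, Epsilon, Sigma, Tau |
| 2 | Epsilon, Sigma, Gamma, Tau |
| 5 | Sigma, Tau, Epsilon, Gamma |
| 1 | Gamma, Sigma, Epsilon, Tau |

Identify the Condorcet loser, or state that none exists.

Pairwise majorities:
Epsilon vs Tau: Epsilon, 13–8.
Epsilon vs Gamma: 5+3+2+5 = 15 for Epsilon, 6 for Gamma — Epsilon by 15–6.
Epsilon vs Sigma: Epsilon is ranked higher on 5+5+2 = 12 ballots, Sigma on 9. Epsilon wins 12–9.
Tau vs Gamma: Gamma wins 13–8.
Tau vs Sigma: 8 to 13, Sigma.
Gamma vs Sigma: Gamma preferred on 5+5+1 = 11 ballots; Gamma wins 11–10.
Tau is beaten in every head-to-head and is the Condorcet loser.

Tau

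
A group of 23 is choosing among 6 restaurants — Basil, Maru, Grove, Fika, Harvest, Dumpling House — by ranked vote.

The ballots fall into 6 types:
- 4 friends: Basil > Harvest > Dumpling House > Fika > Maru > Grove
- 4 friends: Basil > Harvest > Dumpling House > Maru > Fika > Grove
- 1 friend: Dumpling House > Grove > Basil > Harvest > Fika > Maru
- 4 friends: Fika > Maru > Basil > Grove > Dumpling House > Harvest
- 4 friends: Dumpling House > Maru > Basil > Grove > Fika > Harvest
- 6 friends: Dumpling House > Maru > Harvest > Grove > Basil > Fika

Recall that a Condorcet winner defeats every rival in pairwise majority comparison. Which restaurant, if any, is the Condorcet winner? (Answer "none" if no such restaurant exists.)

Pairwise majorities:
Basil vs Maru: Maru wins 14–9.
Basil vs Grove: Basil, 16–7.
Basil vs Fika: Basil wins 19–4.
Basil vs Harvest: Basil preferred on 4+4+1+4+4 = 17 ballots; Basil wins 17–6.
Basil vs Dumpling House: Basil is ranked higher on 4+4+4 = 12 ballots, Dumpling House on 11. Basil wins 12–11.
Maru vs Grove: Maru wins 22–1.
Maru vs Fika: Maru wins 14–9.
Maru vs Harvest: 4+4+6 = 14 for Maru, 9 for Harvest — Maru by 14–9.
Maru vs Dumpling House: Dumpling House wins 19–4.
Grove vs Fika: Fika wins 12–11.
Grove vs Harvest: Harvest wins 14–9.
Grove vs Dumpling House: Grove is ranked higher on 4 ballots, Dumpling House on 19. Dumpling House wins 19–4.
Fika vs Harvest: Harvest, 15–8.
Fika vs Dumpling House: 4 for Fika, 19 for Dumpling House — Dumpling House by 19–4.
Harvest vs Dumpling House: Dumpling House wins 15–8.
No restaurant is unbeaten: Basil loses to Maru; Maru loses to Dumpling House; Grove loses to Basil; Fika loses to Basil; Harvest loses to Basil; Dumpling House loses to Basil. In particular Basil > Dumpling House > Maru > Basil is a majority cycle — no Condorcet winner exists.

none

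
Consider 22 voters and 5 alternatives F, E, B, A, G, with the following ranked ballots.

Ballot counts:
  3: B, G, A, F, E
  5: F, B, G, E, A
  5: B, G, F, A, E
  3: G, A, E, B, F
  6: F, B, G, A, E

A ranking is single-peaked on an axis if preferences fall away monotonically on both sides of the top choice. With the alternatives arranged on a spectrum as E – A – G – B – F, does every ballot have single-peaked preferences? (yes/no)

no

Axis positions: E=1, A=2, G=3, B=4, F=5.
Bloc 1 (peak B at position 4): ranking walks positions 4-3-2-5-1, expanding outward from the peak — single-peaked.
Bloc 2: ranking walks positions 5-4-3-1-2; E is ranked above A even though A lies between E and the peak F on the axis — preferences dip and rise again. Not single-peaked.
Bloc 3 (peak B at position 4): ranking walks positions 4-3-5-2-1, expanding outward from the peak — single-peaked.
Bloc 4 (peak G at position 3): ranking walks positions 3-2-1-4-5, expanding outward from the peak — single-peaked.
Bloc 5 (peak F at position 5): ranking walks positions 5-4-3-2-1, expanding outward from the peak — single-peaked.
Bloc 2 violates single-peakedness, so the profile is not single-peaked on this axis.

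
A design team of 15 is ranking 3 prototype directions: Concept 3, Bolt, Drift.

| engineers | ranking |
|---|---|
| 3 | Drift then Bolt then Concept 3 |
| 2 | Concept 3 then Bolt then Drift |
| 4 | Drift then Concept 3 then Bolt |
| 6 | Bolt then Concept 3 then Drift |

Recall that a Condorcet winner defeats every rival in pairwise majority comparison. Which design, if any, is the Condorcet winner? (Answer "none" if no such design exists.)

Bolt

Pairwise majorities:
Concept 3–Bolt: Bolt 9–6.
Concept 3 vs Drift: Concept 3 wins 8–7.
Bolt vs Drift: Bolt wins 8–7.
Bolt defeats every rival head-to-head and is the Condorcet winner.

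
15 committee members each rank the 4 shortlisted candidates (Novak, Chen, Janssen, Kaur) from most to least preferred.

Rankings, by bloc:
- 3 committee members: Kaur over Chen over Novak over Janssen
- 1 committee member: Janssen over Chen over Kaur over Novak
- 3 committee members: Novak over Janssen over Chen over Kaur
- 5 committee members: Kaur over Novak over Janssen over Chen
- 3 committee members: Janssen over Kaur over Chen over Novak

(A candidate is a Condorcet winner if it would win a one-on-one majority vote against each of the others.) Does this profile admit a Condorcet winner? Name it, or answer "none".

Check each pair by majority over 15 ballots:
Novak vs Chen: Novak preferred on 3+5 = 8 ballots; Novak wins 8–7.
Novak vs Janssen: Novak preferred on 3+3+5 = 11 ballots; Novak wins 11–4.
Novak vs Kaur: Novak is ranked higher on 3 ballots, Kaur on 12. Kaur wins 12–3.
Chen vs Janssen: 3 for Chen, 12 for Janssen — Janssen by 12–3.
Chen vs Kaur: Chen is ranked higher on 1+3 = 4 ballots, Kaur on 11. Kaur wins 11–4.
Janssen vs Kaur: Janssen preferred on 1+3+3 = 7 ballots; Kaur wins 8–7.
Only Kaur has no losses; Kaur is the Condorcet winner.

Kaur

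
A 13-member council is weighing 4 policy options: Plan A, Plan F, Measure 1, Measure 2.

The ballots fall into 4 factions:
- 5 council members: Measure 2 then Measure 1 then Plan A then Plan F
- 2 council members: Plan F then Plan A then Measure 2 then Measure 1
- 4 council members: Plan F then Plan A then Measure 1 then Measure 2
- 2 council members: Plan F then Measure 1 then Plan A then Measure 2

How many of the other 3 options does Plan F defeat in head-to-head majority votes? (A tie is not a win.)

3

Plan F against each rival (13 council members):
Plan F vs Plan A: Plan F wins 8–5.
Plan F vs Measure 1: Plan F is ranked higher on 2+4+2 = 8 ballots, Measure 1 on 5. Plan F wins 8–5.
Plan F vs Measure 2: Plan F, 8–5.
Plan F beats Plan A, Measure 1, Measure 2 — 3 pairwise wins.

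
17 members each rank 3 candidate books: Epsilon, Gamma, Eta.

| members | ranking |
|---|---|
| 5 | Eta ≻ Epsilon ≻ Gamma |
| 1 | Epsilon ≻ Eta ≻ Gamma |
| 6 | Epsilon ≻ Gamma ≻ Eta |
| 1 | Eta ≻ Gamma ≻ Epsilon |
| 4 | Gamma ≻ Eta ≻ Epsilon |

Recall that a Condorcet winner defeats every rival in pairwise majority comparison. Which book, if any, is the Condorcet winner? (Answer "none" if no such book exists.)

none

Head-to-head results (17 members):
Epsilon vs Gamma: Epsilon wins 12–5.
Epsilon–Eta: Eta 10–7.
Gamma vs Eta: Gamma wins 10–7.
No book is unbeaten: Epsilon loses to Eta; Gamma loses to Epsilon; Eta loses to Gamma. In particular Epsilon > Gamma > Eta > Epsilon is a majority cycle — no Condorcet winner exists.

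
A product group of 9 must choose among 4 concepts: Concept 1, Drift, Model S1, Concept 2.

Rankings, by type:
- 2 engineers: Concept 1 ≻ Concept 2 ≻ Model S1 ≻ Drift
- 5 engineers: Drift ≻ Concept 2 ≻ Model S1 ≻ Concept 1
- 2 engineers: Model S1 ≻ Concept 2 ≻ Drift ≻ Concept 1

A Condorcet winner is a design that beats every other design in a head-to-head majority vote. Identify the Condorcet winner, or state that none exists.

Drift

Pairwise majorities:
Concept 1 vs Drift: Drift, 7–2.
Concept 1 vs Model S1: 2 to 7, Model S1.
Concept 1 vs Concept 2: Concept 1 is ranked higher on 2 ballots, Concept 2 on 7. Concept 2 wins 7–2.
Drift vs Model S1: Drift is ranked higher on 5 ballots, Model S1 on 4. Drift wins 5–4.
Drift vs Concept 2: 5 to 4, Drift.
Model S1 vs Concept 2: Model S1 preferred on 2 ballots; Concept 2 wins 7–2.
Drift wins every pairwise contest, so Drift is the Condorcet winner.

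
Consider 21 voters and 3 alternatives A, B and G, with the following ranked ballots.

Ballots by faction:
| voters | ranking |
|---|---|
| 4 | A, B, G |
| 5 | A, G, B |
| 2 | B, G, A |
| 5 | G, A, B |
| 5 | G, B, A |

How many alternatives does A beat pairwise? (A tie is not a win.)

A against each rival (21 voters):
A vs B: A wins 14–7.
A vs G: 4+5 = 9 for A, 12 for G — G by 12–9.
A beats B; loses to G — 1 pairwise win.

1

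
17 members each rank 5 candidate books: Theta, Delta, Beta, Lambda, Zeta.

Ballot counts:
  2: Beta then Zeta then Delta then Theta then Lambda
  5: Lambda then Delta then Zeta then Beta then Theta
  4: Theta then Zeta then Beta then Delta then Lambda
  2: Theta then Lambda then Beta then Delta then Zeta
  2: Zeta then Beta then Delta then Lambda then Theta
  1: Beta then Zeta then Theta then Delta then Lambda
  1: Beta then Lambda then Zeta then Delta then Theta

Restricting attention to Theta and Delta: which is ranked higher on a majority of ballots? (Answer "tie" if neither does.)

Ballots ranking Theta above Delta: 4 + 2 + 1 = 7.
Ballots ranking Delta above Theta: 17 − 7 = 10.
Delta wins the head-to-head 10–7.

Delta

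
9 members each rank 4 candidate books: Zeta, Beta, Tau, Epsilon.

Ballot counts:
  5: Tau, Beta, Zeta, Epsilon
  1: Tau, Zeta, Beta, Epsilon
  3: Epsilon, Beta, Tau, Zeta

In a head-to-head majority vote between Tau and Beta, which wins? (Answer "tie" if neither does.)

Ballots ranking Tau above Beta: 5 + 1 = 6.
Ballots ranking Beta above Tau: 9 − 6 = 3.
Tau wins the head-to-head 6–3.

Tau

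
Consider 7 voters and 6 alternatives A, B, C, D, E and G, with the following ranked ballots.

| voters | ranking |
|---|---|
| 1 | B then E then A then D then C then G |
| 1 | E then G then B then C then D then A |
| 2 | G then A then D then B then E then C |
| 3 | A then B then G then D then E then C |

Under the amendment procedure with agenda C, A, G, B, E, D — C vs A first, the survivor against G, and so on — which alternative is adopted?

Round 1: C vs A — 1–6, A advances.
Round 2: A vs G — 4–3, A advances.
Round 3: A vs B — 5–2, A advances.
Round 4: A vs E — 5–2, A advances.
Round 5: A vs D — 6–1, A advances.
A survives the agenda.

A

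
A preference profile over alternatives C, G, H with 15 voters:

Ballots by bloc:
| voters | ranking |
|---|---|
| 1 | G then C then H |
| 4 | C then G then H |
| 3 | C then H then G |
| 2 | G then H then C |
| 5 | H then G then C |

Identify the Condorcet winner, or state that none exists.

Head-to-head results (15 voters):
C–G: G 8–7.
C vs H: C wins 8–7.
G vs H: H wins 8–7.
Every alternative loses at least once (C loses to G; G loses to H; H loses to C). The majority relation contains the cycle C > H > G > C, so there is no Condorcet winner.

none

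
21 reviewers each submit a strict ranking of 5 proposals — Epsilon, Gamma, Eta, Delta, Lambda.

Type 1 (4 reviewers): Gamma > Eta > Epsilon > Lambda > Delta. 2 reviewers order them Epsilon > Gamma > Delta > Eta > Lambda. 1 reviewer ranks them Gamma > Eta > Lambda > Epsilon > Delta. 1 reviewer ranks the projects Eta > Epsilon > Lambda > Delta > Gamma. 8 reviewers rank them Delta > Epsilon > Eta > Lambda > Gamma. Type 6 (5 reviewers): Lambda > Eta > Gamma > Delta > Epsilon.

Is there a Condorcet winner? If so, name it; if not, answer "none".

Check each pair by majority over 21 ballots:
Epsilon vs Gamma: Epsilon wins 11–10.
Epsilon vs Eta: 10 to 11, Eta.
Epsilon vs Delta: Epsilon preferred on 4+2+1+1 = 8 ballots; Delta wins 13–8.
Epsilon–Lambda: Epsilon 15–6.
Gamma vs Eta: 7 to 14, Eta.
Gamma vs Delta: Gamma preferred on 4+2+1+5 = 12 ballots; Gamma wins 12–9.
Gamma vs Lambda: Lambda wins 14–7.
Eta vs Delta: 11 to 10, Eta.
Eta vs Lambda: Eta preferred on 4+2+1+1+8 = 16 ballots; Eta wins 16–5.
Delta vs Lambda: Delta preferred on 2+8 = 10 ballots; Lambda wins 11–10.
Eta beats each of Epsilon, Gamma, Delta, Lambda — Eta is the Condorcet winner.

Eta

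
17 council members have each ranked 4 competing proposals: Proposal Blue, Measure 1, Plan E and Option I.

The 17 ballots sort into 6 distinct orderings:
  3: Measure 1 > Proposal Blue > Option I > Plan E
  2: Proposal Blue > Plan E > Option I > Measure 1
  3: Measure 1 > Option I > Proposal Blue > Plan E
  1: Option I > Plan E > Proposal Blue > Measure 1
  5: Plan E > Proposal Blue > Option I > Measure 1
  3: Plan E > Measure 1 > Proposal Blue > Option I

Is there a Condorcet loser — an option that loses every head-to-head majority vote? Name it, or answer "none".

Option I

Pairwise majorities:
Proposal Blue vs Measure 1: Measure 1 wins 9–8.
Proposal Blue–Plan E: Plan E 9–8.
Proposal Blue vs Option I: 13 to 4, Proposal Blue.
Measure 1 vs Plan E: Measure 1 preferred on 3+3 = 6 ballots; Plan E wins 11–6.
Measure 1 vs Option I: Measure 1 is ranked higher on 3+3+3 = 9 ballots, Option I on 8. Measure 1 wins 9–8.
Plan E vs Option I: 2+5+3 = 10 for Plan E, 7 for Option I — Plan E by 10–7.
Only Option I has no wins; Option I is the Condorcet loser.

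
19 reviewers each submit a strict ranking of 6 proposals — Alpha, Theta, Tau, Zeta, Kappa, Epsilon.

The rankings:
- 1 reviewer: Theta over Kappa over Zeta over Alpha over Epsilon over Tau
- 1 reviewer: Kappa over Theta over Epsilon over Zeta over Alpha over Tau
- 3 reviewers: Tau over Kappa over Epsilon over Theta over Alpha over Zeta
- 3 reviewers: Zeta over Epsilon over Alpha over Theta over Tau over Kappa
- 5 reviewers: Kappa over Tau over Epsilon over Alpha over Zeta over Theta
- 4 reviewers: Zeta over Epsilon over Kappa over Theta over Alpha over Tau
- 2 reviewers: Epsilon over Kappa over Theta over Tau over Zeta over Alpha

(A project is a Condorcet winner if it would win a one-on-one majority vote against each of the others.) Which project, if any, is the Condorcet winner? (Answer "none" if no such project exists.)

Kappa

Pairwise majorities:
Alpha vs Theta: 3+5 = 8 for Alpha, 11 for Theta — Theta by 11–8.
Alpha vs Tau: Alpha preferred on 1+1+3+4 = 9 ballots; Tau wins 10–9.
Alpha vs Zeta: 8 to 11, Zeta.
Alpha vs Kappa: Alpha preferred on 3 ballots; Kappa wins 16–3.
Alpha–Epsilon: Epsilon 18–1.
Theta vs Tau: 1+1+3+4+2 = 11 for Theta, 8 for Tau — Theta by 11–8.
Theta vs Zeta: 1+1+3+2 = 7 for Theta, 12 for Zeta — Zeta by 12–7.
Theta vs Kappa: Kappa, 15–4.
Theta vs Epsilon: 1+1 = 2 for Theta, 17 for Epsilon — Epsilon by 17–2.
Tau vs Zeta: Tau wins 10–9.
Tau vs Kappa: Tau is ranked higher on 3+3 = 6 ballots, Kappa on 13. Kappa wins 13–6.
Tau vs Epsilon: 8 to 11, Epsilon.
Zeta vs Kappa: Zeta is ranked higher on 3+4 = 7 ballots, Kappa on 12. Kappa wins 12–7.
Zeta vs Epsilon: 1+3+4 = 8 for Zeta, 11 for Epsilon — Epsilon by 11–8.
Kappa–Epsilon: Kappa 10–9.
Kappa wins every pairwise contest, so Kappa is the Condorcet winner.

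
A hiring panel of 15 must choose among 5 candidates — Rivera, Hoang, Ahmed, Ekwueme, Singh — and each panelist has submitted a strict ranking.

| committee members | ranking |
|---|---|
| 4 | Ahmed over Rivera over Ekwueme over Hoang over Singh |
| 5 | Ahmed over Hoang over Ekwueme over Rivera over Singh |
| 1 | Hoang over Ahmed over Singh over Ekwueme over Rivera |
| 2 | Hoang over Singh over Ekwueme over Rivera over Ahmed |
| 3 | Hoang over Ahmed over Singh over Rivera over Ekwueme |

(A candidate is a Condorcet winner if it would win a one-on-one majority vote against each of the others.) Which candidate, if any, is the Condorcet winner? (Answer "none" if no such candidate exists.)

Ahmed

Head-to-head results (15 committee members):
Rivera vs Hoang: Hoang, 11–4.
Rivera vs Ahmed: 2 for Rivera, 13 for Ahmed — Ahmed by 13–2.
Rivera vs Ekwueme: 7 to 8, Ekwueme.
Rivera–Singh: Rivera 9–6.
Hoang vs Ahmed: Hoang is ranked higher on 1+2+3 = 6 ballots, Ahmed on 9. Ahmed wins 9–6.
Hoang–Ekwueme: Hoang 11–4.
Hoang vs Singh: Hoang wins 15–0.
Ahmed vs Ekwueme: 13 to 2, Ahmed.
Ahmed vs Singh: Ahmed is ranked higher on 4+5+1+3 = 13 ballots, Singh on 2. Ahmed wins 13–2.
Ekwueme vs Singh: Ekwueme is ranked higher on 4+5 = 9 ballots, Singh on 6. Ekwueme wins 9–6.
Ahmed beats each of Rivera, Hoang, Ekwueme, Singh — Ahmed is the Condorcet winner.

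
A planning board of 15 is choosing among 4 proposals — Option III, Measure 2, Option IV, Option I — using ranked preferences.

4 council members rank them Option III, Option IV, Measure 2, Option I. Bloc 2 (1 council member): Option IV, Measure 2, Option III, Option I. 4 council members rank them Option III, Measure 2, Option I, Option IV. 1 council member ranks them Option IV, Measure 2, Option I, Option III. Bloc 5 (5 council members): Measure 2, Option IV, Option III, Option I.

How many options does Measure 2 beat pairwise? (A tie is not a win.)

2

Measure 2 against each rival (15 council members):
Measure 2 vs Option III: Measure 2 preferred on 1+1+5 = 7 ballots; Option III wins 8–7.
Measure 2 vs Option IV: Measure 2 is ranked higher on 4+5 = 9 ballots, Option IV on 6. Measure 2 wins 9–6.
Measure 2 vs Option I: Measure 2 wins 15–0.
Measure 2 beats Option IV, Option I; loses to Option III — 2 pairwise wins.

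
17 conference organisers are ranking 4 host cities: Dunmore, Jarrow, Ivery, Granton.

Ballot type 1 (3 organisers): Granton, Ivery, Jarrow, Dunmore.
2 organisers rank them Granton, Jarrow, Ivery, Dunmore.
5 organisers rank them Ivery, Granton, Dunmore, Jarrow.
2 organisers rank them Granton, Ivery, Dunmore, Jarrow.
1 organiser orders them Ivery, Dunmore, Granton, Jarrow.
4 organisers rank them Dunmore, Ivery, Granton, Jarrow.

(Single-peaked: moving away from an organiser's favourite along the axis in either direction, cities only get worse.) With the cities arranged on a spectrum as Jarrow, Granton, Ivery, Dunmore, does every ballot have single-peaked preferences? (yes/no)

yes

Axis positions: Jarrow=1, Granton=2, Ivery=3, Dunmore=4.
Ballot type 1 (peak Granton at position 2): ranking walks positions 2-3-1-4, expanding outward from the peak — single-peaked.
Ballot type 2 (peak Granton at position 2): ranking walks positions 2-1-3-4, expanding outward from the peak — single-peaked.
Ballot type 3 (peak Ivery at position 3): ranking walks positions 3-2-4-1, expanding outward from the peak — single-peaked.
Ballot type 4 (peak Granton at position 2): ranking walks positions 2-3-4-1, expanding outward from the peak — single-peaked.
Ballot type 5 (peak Ivery at position 3): ranking walks positions 3-4-2-1, expanding outward from the peak — single-peaked.
Ballot type 6 (peak Dunmore at position 4): ranking walks positions 4-3-2-1, expanding outward from the peak — single-peaked.
Every ranking is single-peaked on this axis.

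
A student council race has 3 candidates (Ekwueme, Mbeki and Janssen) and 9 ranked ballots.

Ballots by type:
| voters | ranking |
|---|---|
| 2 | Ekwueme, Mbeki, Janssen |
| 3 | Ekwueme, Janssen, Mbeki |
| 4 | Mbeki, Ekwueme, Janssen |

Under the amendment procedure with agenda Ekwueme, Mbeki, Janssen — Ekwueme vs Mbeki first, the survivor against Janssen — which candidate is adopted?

Round 1: Ekwueme vs Mbeki — 5–4, Ekwueme advances.
Round 2: Ekwueme vs Janssen — 9–0, Ekwueme advances.
Ekwueme survives the agenda.

Ekwueme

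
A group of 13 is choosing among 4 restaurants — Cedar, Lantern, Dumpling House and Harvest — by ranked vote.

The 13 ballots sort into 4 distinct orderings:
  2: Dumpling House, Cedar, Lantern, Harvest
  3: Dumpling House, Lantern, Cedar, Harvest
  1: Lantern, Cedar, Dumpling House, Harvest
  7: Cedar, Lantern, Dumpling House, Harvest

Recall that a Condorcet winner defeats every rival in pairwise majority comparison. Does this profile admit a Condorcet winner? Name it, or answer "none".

Cedar

Check each pair by majority over 13 ballots:
Cedar–Lantern: Cedar 9–4.
Cedar vs Dumpling House: Cedar preferred on 1+7 = 8 ballots; Cedar wins 8–5.
Cedar vs Harvest: Cedar, 13–0.
Lantern vs Dumpling House: Lantern is ranked higher on 1+7 = 8 ballots, Dumpling House on 5. Lantern wins 8–5.
Lantern vs Harvest: Lantern preferred on 2+3+1+7 = 13 ballots; Lantern wins 13–0.
Dumpling House–Harvest: Dumpling House 13–0.
Cedar defeats every rival head-to-head and is the Condorcet winner.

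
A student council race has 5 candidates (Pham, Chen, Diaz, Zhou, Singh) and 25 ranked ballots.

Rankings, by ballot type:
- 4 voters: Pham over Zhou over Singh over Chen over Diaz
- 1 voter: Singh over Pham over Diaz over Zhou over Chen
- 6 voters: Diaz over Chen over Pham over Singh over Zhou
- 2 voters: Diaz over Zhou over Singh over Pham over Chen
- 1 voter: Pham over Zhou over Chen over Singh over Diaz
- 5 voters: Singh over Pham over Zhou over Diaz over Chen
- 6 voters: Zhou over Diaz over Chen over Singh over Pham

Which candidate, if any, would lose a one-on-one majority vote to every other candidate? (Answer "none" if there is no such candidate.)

none

Pairwise majorities:
Pham–Chen: Pham 13–12.
Pham vs Diaz: 4+1+1+5 = 11 for Pham, 14 for Diaz — Diaz by 14–11.
Pham vs Zhou: Pham is ranked higher on 4+1+6+1+5 = 17 ballots, Zhou on 8. Pham wins 17–8.
Pham vs Singh: Pham is ranked higher on 4+6+1 = 11 ballots, Singh on 14. Singh wins 14–11.
Chen vs Diaz: 5 to 20, Diaz.
Chen vs Zhou: 6 for Chen, 19 for Zhou — Zhou by 19–6.
Chen vs Singh: Chen is ranked higher on 6+1+6 = 13 ballots, Singh on 12. Chen wins 13–12.
Diaz–Zhou: Zhou 16–9.
Diaz vs Singh: Diaz, 14–11.
Zhou vs Singh: 13 to 12, Zhou.
Every candidate wins at least one matchup (Pham beats Chen; Chen beats Singh; Diaz beats Pham; Zhou beats Chen; Singh beats Pham), so there is no Condorcet loser.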